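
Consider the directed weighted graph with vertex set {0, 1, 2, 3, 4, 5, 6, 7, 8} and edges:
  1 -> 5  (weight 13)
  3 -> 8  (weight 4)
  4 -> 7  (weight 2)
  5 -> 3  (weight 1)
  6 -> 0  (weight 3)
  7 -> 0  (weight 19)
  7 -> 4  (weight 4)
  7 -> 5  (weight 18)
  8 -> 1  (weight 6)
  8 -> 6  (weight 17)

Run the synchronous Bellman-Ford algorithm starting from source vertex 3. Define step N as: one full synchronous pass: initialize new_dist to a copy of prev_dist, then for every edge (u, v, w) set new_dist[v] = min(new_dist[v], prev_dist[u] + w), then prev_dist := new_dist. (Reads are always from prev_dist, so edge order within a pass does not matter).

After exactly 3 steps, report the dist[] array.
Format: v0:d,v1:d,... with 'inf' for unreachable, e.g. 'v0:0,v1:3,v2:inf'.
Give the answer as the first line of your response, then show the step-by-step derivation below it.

v0:24,v1:10,v2:inf,v3:0,v4:inf,v5:23,v6:21,v7:inf,v8:4

step 1: dist = v0:inf,v1:inf,v2:inf,v3:0,v4:inf,v5:inf,v6:inf,v7:inf,v8:4
step 2: dist = v0:inf,v1:10,v2:inf,v3:0,v4:inf,v5:inf,v6:21,v7:inf,v8:4
step 3: dist = v0:24,v1:10,v2:inf,v3:0,v4:inf,v5:23,v6:21,v7:inf,v8:4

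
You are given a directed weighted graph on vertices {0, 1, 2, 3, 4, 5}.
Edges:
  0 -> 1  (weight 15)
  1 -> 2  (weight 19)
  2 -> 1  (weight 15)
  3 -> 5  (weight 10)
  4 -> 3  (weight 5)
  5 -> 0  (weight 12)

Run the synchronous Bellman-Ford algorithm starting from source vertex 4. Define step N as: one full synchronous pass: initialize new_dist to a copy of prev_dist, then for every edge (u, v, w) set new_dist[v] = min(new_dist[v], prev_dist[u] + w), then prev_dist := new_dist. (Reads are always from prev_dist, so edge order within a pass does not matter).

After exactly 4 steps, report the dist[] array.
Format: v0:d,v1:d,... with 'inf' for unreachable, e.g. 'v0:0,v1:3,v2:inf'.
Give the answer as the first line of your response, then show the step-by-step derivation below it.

v0:27,v1:42,v2:inf,v3:5,v4:0,v5:15

step 1: dist = v0:inf,v1:inf,v2:inf,v3:5,v4:0,v5:inf
step 2: dist = v0:inf,v1:inf,v2:inf,v3:5,v4:0,v5:15
step 3: dist = v0:27,v1:inf,v2:inf,v3:5,v4:0,v5:15
step 4: dist = v0:27,v1:42,v2:inf,v3:5,v4:0,v5:15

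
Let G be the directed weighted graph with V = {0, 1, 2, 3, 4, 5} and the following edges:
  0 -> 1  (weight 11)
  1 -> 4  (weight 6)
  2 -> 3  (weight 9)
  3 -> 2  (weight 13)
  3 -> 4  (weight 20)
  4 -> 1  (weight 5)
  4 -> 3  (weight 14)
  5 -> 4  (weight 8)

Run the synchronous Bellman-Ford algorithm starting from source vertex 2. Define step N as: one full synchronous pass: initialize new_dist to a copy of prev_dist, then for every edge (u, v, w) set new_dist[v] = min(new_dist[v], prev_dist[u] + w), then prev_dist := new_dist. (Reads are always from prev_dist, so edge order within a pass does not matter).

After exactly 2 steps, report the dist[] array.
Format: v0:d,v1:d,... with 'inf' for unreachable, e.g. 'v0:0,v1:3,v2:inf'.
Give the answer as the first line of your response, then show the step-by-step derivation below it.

v0:inf,v1:inf,v2:0,v3:9,v4:29,v5:inf

step 1: dist = v0:inf,v1:inf,v2:0,v3:9,v4:inf,v5:inf
step 2: dist = v0:inf,v1:inf,v2:0,v3:9,v4:29,v5:inf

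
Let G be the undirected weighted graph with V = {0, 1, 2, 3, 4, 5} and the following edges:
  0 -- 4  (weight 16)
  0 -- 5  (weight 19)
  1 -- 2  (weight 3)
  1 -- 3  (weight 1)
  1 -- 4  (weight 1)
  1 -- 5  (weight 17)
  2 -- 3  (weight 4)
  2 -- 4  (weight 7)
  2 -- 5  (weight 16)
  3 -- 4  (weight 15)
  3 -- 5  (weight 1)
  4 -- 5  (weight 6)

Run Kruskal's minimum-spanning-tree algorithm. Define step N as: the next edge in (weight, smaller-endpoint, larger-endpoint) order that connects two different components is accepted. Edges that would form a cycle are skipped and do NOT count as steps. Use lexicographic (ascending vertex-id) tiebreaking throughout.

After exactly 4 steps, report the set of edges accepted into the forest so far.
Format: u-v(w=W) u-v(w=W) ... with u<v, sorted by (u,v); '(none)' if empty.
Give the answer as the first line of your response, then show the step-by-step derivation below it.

1-2(w=3) 1-3(w=1) 1-4(w=1) 3-5(w=1)

step 1: add edge 1-3 (w=1); MST = {1-3(w=1)}
step 2: add edge 1-4 (w=1); MST = {1-3(w=1) 1-4(w=1)}
step 3: add edge 3-5 (w=1); MST = {1-3(w=1) 1-4(w=1) 3-5(w=1)}
step 4: add edge 1-2 (w=3); MST = {1-2(w=3) 1-3(w=1) 1-4(w=1) 3-5(w=1)}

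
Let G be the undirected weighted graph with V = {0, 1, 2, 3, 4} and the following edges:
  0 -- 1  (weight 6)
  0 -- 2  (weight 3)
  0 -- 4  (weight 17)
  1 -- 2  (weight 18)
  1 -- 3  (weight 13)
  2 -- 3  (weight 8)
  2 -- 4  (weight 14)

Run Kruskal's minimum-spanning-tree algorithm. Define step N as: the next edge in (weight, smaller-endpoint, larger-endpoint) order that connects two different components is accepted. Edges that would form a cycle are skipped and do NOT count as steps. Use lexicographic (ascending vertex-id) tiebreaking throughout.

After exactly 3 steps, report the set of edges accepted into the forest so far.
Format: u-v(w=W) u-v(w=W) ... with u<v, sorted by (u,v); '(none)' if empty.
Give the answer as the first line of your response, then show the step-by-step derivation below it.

0-1(w=6) 0-2(w=3) 2-3(w=8)

step 1: add edge 0-2 (w=3); MST = {0-2(w=3)}
step 2: add edge 0-1 (w=6); MST = {0-1(w=6) 0-2(w=3)}
step 3: add edge 2-3 (w=8); MST = {0-1(w=6) 0-2(w=3) 2-3(w=8)}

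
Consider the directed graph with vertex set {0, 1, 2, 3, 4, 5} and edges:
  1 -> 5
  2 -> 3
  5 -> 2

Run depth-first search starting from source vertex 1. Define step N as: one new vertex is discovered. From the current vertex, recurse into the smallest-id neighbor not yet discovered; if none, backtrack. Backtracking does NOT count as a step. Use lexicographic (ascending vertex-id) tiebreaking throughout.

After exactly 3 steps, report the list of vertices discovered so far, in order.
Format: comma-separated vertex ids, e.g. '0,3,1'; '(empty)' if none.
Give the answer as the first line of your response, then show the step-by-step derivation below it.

1,5,2

step 1: discover 1; path=1; order=1
step 2: discover 5; path=1>5; order=1,5
step 3: discover 2; path=1>5>2; order=1,5,2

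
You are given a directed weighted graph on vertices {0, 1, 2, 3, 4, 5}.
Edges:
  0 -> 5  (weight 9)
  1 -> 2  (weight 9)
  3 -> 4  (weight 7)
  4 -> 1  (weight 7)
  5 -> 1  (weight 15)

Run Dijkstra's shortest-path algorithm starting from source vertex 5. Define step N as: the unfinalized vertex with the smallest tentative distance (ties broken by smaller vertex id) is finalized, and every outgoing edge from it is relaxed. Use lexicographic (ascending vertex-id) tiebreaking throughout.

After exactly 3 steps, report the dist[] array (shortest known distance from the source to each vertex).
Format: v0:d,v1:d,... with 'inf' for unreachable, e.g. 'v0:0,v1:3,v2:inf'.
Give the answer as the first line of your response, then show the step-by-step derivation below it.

v0:inf,v1:15,v2:24,v3:inf,v4:inf,v5:0

step 1: dist = v0:inf,v1:15,v2:inf,v3:inf,v4:inf,v5:0
step 2: dist = v0:inf,v1:15,v2:24,v3:inf,v4:inf,v5:0
step 3: dist = v0:inf,v1:15,v2:24,v3:inf,v4:inf,v5:0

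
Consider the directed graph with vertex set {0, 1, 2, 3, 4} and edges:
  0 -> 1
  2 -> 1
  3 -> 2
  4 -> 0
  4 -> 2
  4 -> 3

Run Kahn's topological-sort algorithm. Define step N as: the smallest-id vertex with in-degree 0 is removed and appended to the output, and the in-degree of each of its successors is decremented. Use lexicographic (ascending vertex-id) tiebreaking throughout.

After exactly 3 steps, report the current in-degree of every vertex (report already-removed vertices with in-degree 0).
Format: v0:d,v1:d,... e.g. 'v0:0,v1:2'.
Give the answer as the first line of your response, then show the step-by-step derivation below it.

v0:0,v1:1,v2:0,v3:0,v4:0

step 1: output 4; order=[4]; indeg=(0,2,1,0,0)
step 2: output 0; order=[4,0]; indeg=(0,1,1,0,0)
step 3: output 3; order=[4,0,3]; indeg=(0,1,0,0,0)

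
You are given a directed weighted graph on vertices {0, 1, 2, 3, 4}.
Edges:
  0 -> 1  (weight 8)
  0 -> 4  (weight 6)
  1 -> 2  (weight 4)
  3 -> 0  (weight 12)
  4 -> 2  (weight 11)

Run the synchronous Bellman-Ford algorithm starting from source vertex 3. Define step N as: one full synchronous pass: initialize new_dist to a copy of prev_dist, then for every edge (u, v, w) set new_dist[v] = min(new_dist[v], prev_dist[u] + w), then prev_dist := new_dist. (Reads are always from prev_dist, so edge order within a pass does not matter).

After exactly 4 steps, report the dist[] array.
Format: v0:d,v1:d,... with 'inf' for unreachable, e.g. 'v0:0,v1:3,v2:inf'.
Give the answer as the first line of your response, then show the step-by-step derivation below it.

v0:12,v1:20,v2:24,v3:0,v4:18

step 1: dist = v0:12,v1:inf,v2:inf,v3:0,v4:inf
step 2: dist = v0:12,v1:20,v2:inf,v3:0,v4:18
step 3: dist = v0:12,v1:20,v2:24,v3:0,v4:18
step 4: dist = v0:12,v1:20,v2:24,v3:0,v4:18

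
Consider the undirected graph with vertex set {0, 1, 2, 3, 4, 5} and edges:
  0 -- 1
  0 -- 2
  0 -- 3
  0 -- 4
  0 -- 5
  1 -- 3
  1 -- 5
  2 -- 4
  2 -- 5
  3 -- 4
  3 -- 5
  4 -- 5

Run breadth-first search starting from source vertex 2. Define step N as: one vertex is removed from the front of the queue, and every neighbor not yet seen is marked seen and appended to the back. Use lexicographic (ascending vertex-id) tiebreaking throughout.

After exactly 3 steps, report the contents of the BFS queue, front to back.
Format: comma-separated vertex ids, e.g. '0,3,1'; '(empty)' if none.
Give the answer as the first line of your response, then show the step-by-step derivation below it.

5,1,3

step 1: dequeue 2; queue=[0,4,5]; order=2
step 2: dequeue 0; queue=[4,5,1,3]; order=2,0
step 3: dequeue 4; queue=[5,1,3]; order=2,0,4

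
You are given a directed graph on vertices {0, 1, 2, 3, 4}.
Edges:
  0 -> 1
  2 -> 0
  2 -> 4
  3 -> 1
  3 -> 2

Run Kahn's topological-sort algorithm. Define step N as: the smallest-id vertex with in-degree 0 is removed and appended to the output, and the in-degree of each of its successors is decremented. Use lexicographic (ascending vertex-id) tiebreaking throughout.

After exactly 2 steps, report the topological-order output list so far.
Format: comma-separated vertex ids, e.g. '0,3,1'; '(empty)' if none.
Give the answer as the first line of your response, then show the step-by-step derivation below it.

3,2

step 1: output 3; order=[3]; indeg=(1,1,0,0,1)
step 2: output 2; order=[3,2]; indeg=(0,1,0,0,0)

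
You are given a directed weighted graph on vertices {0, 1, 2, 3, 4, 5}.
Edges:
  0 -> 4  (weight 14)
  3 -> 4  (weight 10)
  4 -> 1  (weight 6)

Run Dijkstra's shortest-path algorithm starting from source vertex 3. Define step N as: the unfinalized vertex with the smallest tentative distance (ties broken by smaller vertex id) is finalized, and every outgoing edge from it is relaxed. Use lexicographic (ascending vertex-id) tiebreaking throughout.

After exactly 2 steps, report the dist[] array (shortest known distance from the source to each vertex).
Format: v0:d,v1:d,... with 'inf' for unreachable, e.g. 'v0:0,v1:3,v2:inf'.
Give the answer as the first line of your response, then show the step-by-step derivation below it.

v0:inf,v1:16,v2:inf,v3:0,v4:10,v5:inf

step 1: dist = v0:inf,v1:inf,v2:inf,v3:0,v4:10,v5:inf
step 2: dist = v0:inf,v1:16,v2:inf,v3:0,v4:10,v5:inf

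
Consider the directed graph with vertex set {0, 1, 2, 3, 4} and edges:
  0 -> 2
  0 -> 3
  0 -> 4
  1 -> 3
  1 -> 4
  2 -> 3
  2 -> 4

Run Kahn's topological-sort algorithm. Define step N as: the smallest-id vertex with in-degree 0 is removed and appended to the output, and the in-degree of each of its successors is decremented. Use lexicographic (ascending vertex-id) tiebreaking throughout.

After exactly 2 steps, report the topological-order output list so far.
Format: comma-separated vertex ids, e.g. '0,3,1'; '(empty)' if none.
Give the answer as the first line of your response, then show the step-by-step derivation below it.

0,1

step 1: output 0; order=[0]; indeg=(0,0,0,2,2)
step 2: output 1; order=[0,1]; indeg=(0,0,0,1,1)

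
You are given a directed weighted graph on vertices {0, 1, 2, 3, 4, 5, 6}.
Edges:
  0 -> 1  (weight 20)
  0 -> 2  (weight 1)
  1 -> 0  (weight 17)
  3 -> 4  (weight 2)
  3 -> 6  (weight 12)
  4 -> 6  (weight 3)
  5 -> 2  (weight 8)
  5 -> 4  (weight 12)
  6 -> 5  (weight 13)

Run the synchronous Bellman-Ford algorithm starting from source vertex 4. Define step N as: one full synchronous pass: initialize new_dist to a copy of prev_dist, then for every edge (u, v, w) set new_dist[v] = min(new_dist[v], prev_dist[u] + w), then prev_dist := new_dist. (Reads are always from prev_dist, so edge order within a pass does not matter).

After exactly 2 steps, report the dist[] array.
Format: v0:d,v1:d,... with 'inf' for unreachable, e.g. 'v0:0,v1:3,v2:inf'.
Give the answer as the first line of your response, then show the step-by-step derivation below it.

v0:inf,v1:inf,v2:inf,v3:inf,v4:0,v5:16,v6:3

step 1: dist = v0:inf,v1:inf,v2:inf,v3:inf,v4:0,v5:inf,v6:3
step 2: dist = v0:inf,v1:inf,v2:inf,v3:inf,v4:0,v5:16,v6:3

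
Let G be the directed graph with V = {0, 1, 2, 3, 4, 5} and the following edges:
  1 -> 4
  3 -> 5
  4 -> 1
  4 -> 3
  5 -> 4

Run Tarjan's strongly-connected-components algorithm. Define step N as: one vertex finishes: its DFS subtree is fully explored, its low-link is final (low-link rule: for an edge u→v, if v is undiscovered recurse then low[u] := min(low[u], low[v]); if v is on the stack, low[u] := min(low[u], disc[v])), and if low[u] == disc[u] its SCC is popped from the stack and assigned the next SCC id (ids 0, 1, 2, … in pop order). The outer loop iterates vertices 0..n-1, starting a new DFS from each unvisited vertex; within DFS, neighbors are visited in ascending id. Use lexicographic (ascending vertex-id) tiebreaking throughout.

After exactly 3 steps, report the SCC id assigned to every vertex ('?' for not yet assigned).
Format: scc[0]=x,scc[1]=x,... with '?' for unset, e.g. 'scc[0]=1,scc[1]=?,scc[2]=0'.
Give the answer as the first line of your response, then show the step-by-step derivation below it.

scc[0]=0,scc[1]=?,scc[2]=?,scc[3]=?,scc[4]=?,scc[5]=?

step 1: low=(low[0]=0,low[1]=?,low[2]=?,low[3]=?,low[4]=?,low[5]=?); scc=(scc[0]=0,scc[1]=?,scc[2]=?,scc[3]=?,scc[4]=?,scc[5]=?)
step 2: low=(low[0]=0,low[1]=1,low[2]=?,low[3]=3,low[4]=1,low[5]=2); scc=(scc[0]=0,scc[1]=?,scc[2]=?,scc[3]=?,scc[4]=?,scc[5]=?)
step 3: low=(low[0]=0,low[1]=1,low[2]=?,low[3]=2,low[4]=1,low[5]=2); scc=(scc[0]=0,scc[1]=?,scc[2]=?,scc[3]=?,scc[4]=?,scc[5]=?)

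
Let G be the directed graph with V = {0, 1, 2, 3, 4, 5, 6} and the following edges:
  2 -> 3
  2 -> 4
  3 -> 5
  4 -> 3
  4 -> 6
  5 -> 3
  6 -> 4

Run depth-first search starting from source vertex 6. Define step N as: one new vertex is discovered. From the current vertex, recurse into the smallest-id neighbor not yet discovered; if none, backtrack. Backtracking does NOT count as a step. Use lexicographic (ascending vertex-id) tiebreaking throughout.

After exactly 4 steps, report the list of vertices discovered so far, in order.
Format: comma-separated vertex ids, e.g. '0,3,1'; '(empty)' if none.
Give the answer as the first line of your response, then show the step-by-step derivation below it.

6,4,3,5

step 1: discover 6; path=6; order=6
step 2: discover 4; path=6>4; order=6,4
step 3: discover 3; path=6>4>3; order=6,4,3
step 4: discover 5; path=6>4>3>5; order=6,4,3,5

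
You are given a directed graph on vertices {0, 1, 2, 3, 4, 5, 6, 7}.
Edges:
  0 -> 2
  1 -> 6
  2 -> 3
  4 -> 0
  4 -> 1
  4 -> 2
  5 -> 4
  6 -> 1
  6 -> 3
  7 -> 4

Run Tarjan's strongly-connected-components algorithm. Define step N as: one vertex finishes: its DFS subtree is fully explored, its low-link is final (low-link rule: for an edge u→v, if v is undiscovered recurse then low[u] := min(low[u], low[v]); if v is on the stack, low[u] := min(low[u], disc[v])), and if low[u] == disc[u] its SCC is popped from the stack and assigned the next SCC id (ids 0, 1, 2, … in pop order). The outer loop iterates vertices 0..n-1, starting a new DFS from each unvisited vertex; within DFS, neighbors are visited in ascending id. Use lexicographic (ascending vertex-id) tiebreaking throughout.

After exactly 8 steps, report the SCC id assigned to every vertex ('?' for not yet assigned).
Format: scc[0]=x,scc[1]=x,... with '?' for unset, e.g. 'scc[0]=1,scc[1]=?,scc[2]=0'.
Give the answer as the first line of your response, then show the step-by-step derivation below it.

scc[0]=2,scc[1]=3,scc[2]=1,scc[3]=0,scc[4]=4,scc[5]=5,scc[6]=3,scc[7]=6

step 1: low=(low[0]=0,low[1]=?,low[2]=1,low[3]=2,low[4]=?,low[5]=?,low[6]=?,low[7]=?); scc=(scc[0]=?,scc[1]=?,scc[2]=?,scc[3]=0,scc[4]=?,scc[5]=?,scc[6]=?,scc[7]=?)
step 2: low=(low[0]=0,low[1]=?,low[2]=1,low[3]=2,low[4]=?,low[5]=?,low[6]=?,low[7]=?); scc=(scc[0]=?,scc[1]=?,scc[2]=1,scc[3]=0,scc[4]=?,scc[5]=?,scc[6]=?,scc[7]=?)
step 3: low=(low[0]=0,low[1]=?,low[2]=1,low[3]=2,low[4]=?,low[5]=?,low[6]=?,low[7]=?); scc=(scc[0]=2,scc[1]=?,scc[2]=1,scc[3]=0,scc[4]=?,scc[5]=?,scc[6]=?,scc[7]=?)
step 4: low=(low[0]=0,low[1]=3,low[2]=1,low[3]=2,low[4]=?,low[5]=?,low[6]=3,low[7]=?); scc=(scc[0]=2,scc[1]=?,scc[2]=1,scc[3]=0,scc[4]=?,scc[5]=?,scc[6]=?,scc[7]=?)
step 5: low=(low[0]=0,low[1]=3,low[2]=1,low[3]=2,low[4]=?,low[5]=?,low[6]=3,low[7]=?); scc=(scc[0]=2,scc[1]=3,scc[2]=1,scc[3]=0,scc[4]=?,scc[5]=?,scc[6]=3,scc[7]=?)
step 6: low=(low[0]=0,low[1]=3,low[2]=1,low[3]=2,low[4]=5,low[5]=?,low[6]=3,low[7]=?); scc=(scc[0]=2,scc[1]=3,scc[2]=1,scc[3]=0,scc[4]=4,scc[5]=?,scc[6]=3,scc[7]=?)
step 7: low=(low[0]=0,low[1]=3,low[2]=1,low[3]=2,low[4]=5,low[5]=6,low[6]=3,low[7]=?); scc=(scc[0]=2,scc[1]=3,scc[2]=1,scc[3]=0,scc[4]=4,scc[5]=5,scc[6]=3,scc[7]=?)
step 8: low=(low[0]=0,low[1]=3,low[2]=1,low[3]=2,low[4]=5,low[5]=6,low[6]=3,low[7]=7); scc=(scc[0]=2,scc[1]=3,scc[2]=1,scc[3]=0,scc[4]=4,scc[5]=5,scc[6]=3,scc[7]=6)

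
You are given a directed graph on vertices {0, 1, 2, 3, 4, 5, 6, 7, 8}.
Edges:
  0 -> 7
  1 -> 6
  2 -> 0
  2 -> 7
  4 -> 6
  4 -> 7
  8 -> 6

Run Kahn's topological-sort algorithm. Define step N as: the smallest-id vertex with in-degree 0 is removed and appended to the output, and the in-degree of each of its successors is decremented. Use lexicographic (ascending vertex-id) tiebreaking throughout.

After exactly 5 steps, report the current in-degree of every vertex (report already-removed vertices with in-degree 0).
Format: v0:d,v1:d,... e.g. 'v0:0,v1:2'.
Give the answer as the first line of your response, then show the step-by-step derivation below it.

v0:0,v1:0,v2:0,v3:0,v4:0,v5:0,v6:1,v7:0,v8:0

step 1: output 1; order=[1]; indeg=(1,0,0,0,0,0,2,3,0)
step 2: output 2; order=[1,2]; indeg=(0,0,0,0,0,0,2,2,0)
step 3: output 0; order=[1,2,0]; indeg=(0,0,0,0,0,0,2,1,0)
step 4: output 3; order=[1,2,0,3]; indeg=(0,0,0,0,0,0,2,1,0)
step 5: output 4; order=[1,2,0,3,4]; indeg=(0,0,0,0,0,0,1,0,0)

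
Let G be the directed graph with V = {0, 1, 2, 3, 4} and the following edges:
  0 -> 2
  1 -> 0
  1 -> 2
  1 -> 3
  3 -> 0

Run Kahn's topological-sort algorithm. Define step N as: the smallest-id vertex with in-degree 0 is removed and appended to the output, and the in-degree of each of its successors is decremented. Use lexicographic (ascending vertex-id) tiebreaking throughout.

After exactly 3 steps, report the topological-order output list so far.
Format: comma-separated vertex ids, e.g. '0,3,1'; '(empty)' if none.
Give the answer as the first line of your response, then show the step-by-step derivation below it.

1,3,0

step 1: output 1; order=[1]; indeg=(1,0,1,0,0)
step 2: output 3; order=[1,3]; indeg=(0,0,1,0,0)
step 3: output 0; order=[1,3,0]; indeg=(0,0,0,0,0)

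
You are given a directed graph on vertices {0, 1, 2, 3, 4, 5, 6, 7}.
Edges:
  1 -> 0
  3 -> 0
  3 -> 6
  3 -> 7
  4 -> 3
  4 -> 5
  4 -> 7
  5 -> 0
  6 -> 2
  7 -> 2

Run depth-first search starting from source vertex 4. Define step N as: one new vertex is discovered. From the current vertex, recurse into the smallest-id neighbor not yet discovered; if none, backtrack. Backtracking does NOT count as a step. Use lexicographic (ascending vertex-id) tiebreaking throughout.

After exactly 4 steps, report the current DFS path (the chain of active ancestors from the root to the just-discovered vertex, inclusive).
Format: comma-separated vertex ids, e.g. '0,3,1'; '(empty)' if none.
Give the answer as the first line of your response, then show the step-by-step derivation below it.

4,3,6

step 1: discover 4; path=4; order=4
step 2: discover 3; path=4>3; order=4,3
step 3: discover 0; path=4>3>0; order=4,3,0
step 4: discover 6; path=4>3>6; order=4,3,0,6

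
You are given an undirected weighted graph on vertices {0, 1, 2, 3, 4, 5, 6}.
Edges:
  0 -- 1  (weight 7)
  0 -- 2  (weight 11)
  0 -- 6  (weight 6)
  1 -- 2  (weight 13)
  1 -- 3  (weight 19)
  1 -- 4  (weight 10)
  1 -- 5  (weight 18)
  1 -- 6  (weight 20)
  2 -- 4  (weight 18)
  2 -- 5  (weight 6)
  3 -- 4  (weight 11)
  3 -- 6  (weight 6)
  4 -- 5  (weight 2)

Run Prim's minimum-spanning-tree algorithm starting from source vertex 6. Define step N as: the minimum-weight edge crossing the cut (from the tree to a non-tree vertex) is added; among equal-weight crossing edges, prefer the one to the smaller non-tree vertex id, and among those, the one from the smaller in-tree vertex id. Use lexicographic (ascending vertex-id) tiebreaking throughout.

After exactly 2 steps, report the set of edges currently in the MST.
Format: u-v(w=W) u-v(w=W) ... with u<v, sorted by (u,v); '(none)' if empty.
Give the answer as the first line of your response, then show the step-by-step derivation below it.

0-6(w=6) 3-6(w=6)

step 1: add edge 0-6 (w=6); MST = {0-6(w=6)}
step 2: add edge 3-6 (w=6); MST = {0-6(w=6) 3-6(w=6)}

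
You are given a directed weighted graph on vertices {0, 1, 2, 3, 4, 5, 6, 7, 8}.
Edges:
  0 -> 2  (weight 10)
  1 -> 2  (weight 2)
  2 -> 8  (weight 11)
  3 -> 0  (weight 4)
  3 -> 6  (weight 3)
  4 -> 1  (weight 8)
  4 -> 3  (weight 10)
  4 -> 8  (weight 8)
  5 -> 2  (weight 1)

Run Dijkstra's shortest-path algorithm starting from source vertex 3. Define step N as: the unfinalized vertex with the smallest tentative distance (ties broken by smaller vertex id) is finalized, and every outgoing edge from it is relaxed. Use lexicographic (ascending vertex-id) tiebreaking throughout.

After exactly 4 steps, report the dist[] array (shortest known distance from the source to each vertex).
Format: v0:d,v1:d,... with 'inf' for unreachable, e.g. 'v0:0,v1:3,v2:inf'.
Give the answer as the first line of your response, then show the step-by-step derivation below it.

v0:4,v1:inf,v2:14,v3:0,v4:inf,v5:inf,v6:3,v7:inf,v8:25

step 1: dist = v0:4,v1:inf,v2:inf,v3:0,v4:inf,v5:inf,v6:3,v7:inf,v8:inf
step 2: dist = v0:4,v1:inf,v2:inf,v3:0,v4:inf,v5:inf,v6:3,v7:inf,v8:inf
step 3: dist = v0:4,v1:inf,v2:14,v3:0,v4:inf,v5:inf,v6:3,v7:inf,v8:inf
step 4: dist = v0:4,v1:inf,v2:14,v3:0,v4:inf,v5:inf,v6:3,v7:inf,v8:25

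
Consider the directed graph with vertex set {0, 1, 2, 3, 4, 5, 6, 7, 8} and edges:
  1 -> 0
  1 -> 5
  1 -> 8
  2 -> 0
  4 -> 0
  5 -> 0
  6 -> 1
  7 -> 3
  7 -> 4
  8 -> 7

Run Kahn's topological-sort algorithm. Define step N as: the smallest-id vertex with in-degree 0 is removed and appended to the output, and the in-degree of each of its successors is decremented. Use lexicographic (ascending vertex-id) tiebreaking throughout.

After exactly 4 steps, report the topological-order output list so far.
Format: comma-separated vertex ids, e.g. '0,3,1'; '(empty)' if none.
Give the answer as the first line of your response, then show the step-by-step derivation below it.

2,6,1,5

step 1: output 2; order=[2]; indeg=(3,1,0,1,1,1,0,1,1)
step 2: output 6; order=[2,6]; indeg=(3,0,0,1,1,1,0,1,1)
step 3: output 1; order=[2,6,1]; indeg=(2,0,0,1,1,0,0,1,0)
step 4: output 5; order=[2,6,1,5]; indeg=(1,0,0,1,1,0,0,1,0)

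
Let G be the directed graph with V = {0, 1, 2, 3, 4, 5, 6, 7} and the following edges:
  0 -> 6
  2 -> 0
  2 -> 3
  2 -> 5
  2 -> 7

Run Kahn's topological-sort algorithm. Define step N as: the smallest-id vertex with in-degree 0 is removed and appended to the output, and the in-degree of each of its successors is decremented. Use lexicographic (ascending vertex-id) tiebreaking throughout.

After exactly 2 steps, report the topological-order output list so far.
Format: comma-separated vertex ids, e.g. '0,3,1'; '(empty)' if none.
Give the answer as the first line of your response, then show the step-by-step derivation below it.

1,2

step 1: output 1; order=[1]; indeg=(1,0,0,1,0,1,1,1)
step 2: output 2; order=[1,2]; indeg=(0,0,0,0,0,0,1,0)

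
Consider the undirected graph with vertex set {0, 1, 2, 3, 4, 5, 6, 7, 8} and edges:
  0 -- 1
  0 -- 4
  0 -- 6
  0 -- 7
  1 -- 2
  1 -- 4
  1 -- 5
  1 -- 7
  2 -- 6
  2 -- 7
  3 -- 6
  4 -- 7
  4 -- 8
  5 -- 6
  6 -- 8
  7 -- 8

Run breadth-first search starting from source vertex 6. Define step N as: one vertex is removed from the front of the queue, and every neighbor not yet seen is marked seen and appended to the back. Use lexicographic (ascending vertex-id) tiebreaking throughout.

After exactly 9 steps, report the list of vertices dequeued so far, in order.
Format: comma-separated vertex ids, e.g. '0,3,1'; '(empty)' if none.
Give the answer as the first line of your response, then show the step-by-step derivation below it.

6,0,2,3,5,8,1,4,7

step 1: dequeue 6; queue=[0,2,3,5,8]; order=6
step 2: dequeue 0; queue=[2,3,5,8,1,4,7]; order=6,0
step 3: dequeue 2; queue=[3,5,8,1,4,7]; order=6,0,2
step 4: dequeue 3; queue=[5,8,1,4,7]; order=6,0,2,3
step 5: dequeue 5; queue=[8,1,4,7]; order=6,0,2,3,5
step 6: dequeue 8; queue=[1,4,7]; order=6,0,2,3,5,8
step 7: dequeue 1; queue=[4,7]; order=6,0,2,3,5,8,1
step 8: dequeue 4; queue=[7]; order=6,0,2,3,5,8,1,4
step 9: dequeue 7; queue=[(empty)]; order=6,0,2,3,5,8,1,4,7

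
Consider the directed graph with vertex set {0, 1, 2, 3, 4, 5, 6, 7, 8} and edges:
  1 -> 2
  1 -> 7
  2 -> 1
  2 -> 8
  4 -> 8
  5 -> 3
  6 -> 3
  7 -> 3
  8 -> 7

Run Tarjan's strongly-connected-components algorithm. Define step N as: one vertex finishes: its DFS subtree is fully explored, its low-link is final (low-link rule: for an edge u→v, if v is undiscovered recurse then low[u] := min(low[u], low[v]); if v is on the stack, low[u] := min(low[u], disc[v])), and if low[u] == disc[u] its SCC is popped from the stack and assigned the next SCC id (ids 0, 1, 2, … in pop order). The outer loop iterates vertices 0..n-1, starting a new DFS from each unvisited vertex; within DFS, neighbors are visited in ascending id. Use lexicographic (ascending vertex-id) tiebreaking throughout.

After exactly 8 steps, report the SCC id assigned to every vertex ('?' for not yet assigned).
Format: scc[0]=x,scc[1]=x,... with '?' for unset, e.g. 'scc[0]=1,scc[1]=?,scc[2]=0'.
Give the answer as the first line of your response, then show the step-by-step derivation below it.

scc[0]=0,scc[1]=4,scc[2]=4,scc[3]=1,scc[4]=5,scc[5]=6,scc[6]=?,scc[7]=2,scc[8]=3

step 1: low=(low[0]=0,low[1]=?,low[2]=?,low[3]=?,low[4]=?,low[5]=?,low[6]=?,low[7]=?,low[8]=?); scc=(scc[0]=0,scc[1]=?,scc[2]=?,scc[3]=?,scc[4]=?,scc[5]=?,scc[6]=?,scc[7]=?,scc[8]=?)
step 2: low=(low[0]=0,low[1]=1,low[2]=1,low[3]=5,low[4]=?,low[5]=?,low[6]=?,low[7]=4,low[8]=3); scc=(scc[0]=0,scc[1]=?,scc[2]=?,scc[3]=1,scc[4]=?,scc[5]=?,scc[6]=?,scc[7]=?,scc[8]=?)
step 3: low=(low[0]=0,low[1]=1,low[2]=1,low[3]=5,low[4]=?,low[5]=?,low[6]=?,low[7]=4,low[8]=3); scc=(scc[0]=0,scc[1]=?,scc[2]=?,scc[3]=1,scc[4]=?,scc[5]=?,scc[6]=?,scc[7]=2,scc[8]=?)
step 4: low=(low[0]=0,low[1]=1,low[2]=1,low[3]=5,low[4]=?,low[5]=?,low[6]=?,low[7]=4,low[8]=3); scc=(scc[0]=0,scc[1]=?,scc[2]=?,scc[3]=1,scc[4]=?,scc[5]=?,scc[6]=?,scc[7]=2,scc[8]=3)
step 5: low=(low[0]=0,low[1]=1,low[2]=1,low[3]=5,low[4]=?,low[5]=?,low[6]=?,low[7]=4,low[8]=3); scc=(scc[0]=0,scc[1]=?,scc[2]=?,scc[3]=1,scc[4]=?,scc[5]=?,scc[6]=?,scc[7]=2,scc[8]=3)
step 6: low=(low[0]=0,low[1]=1,low[2]=1,low[3]=5,low[4]=?,low[5]=?,low[6]=?,low[7]=4,low[8]=3); scc=(scc[0]=0,scc[1]=4,scc[2]=4,scc[3]=1,scc[4]=?,scc[5]=?,scc[6]=?,scc[7]=2,scc[8]=3)
step 7: low=(low[0]=0,low[1]=1,low[2]=1,low[3]=5,low[4]=6,low[5]=?,low[6]=?,low[7]=4,low[8]=3); scc=(scc[0]=0,scc[1]=4,scc[2]=4,scc[3]=1,scc[4]=5,scc[5]=?,scc[6]=?,scc[7]=2,scc[8]=3)
step 8: low=(low[0]=0,low[1]=1,low[2]=1,low[3]=5,low[4]=6,low[5]=7,low[6]=?,low[7]=4,low[8]=3); scc=(scc[0]=0,scc[1]=4,scc[2]=4,scc[3]=1,scc[4]=5,scc[5]=6,scc[6]=?,scc[7]=2,scc[8]=3)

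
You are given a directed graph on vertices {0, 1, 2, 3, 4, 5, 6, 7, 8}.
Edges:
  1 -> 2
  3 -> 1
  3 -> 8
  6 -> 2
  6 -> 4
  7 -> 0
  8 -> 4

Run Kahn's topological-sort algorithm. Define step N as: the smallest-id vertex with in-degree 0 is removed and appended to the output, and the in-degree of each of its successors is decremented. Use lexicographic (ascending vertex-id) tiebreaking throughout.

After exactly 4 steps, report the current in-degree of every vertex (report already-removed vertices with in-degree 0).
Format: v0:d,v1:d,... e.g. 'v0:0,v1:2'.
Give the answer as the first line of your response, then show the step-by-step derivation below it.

v0:1,v1:0,v2:0,v3:0,v4:1,v5:0,v6:0,v7:0,v8:0

step 1: output 3; order=[3]; indeg=(1,0,2,0,2,0,0,0,0)
step 2: output 1; order=[3,1]; indeg=(1,0,1,0,2,0,0,0,0)
step 3: output 5; order=[3,1,5]; indeg=(1,0,1,0,2,0,0,0,0)
step 4: output 6; order=[3,1,5,6]; indeg=(1,0,0,0,1,0,0,0,0)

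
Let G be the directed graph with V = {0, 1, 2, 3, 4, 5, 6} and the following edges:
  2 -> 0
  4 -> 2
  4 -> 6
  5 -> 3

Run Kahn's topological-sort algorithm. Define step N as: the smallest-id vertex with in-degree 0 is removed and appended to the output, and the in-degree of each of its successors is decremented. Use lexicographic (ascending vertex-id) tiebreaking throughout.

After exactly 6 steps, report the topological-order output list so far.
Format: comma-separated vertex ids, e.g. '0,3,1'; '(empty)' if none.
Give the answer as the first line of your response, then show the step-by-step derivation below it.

1,4,2,0,5,3

step 1: output 1; order=[1]; indeg=(1,0,1,1,0,0,1)
step 2: output 4; order=[1,4]; indeg=(1,0,0,1,0,0,0)
step 3: output 2; order=[1,4,2]; indeg=(0,0,0,1,0,0,0)
step 4: output 0; order=[1,4,2,0]; indeg=(0,0,0,1,0,0,0)
step 5: output 5; order=[1,4,2,0,5]; indeg=(0,0,0,0,0,0,0)
step 6: output 3; order=[1,4,2,0,5,3]; indeg=(0,0,0,0,0,0,0)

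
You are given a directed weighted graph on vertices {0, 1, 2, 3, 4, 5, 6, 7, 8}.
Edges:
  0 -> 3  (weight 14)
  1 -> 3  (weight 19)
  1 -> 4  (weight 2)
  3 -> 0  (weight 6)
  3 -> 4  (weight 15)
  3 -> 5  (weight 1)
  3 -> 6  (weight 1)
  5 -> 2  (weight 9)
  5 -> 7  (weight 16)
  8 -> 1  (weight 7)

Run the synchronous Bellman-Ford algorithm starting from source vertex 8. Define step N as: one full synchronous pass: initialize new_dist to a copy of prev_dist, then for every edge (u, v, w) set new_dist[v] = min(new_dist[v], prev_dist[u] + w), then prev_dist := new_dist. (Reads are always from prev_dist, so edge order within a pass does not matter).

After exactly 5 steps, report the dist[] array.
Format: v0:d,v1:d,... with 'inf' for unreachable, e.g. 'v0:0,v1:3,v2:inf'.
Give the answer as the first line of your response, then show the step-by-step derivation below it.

v0:32,v1:7,v2:36,v3:26,v4:9,v5:27,v6:27,v7:43,v8:0

step 1: dist = v0:inf,v1:7,v2:inf,v3:inf,v4:inf,v5:inf,v6:inf,v7:inf,v8:0
step 2: dist = v0:inf,v1:7,v2:inf,v3:26,v4:9,v5:inf,v6:inf,v7:inf,v8:0
step 3: dist = v0:32,v1:7,v2:inf,v3:26,v4:9,v5:27,v6:27,v7:inf,v8:0
step 4: dist = v0:32,v1:7,v2:36,v3:26,v4:9,v5:27,v6:27,v7:43,v8:0
step 5: dist = v0:32,v1:7,v2:36,v3:26,v4:9,v5:27,v6:27,v7:43,v8:0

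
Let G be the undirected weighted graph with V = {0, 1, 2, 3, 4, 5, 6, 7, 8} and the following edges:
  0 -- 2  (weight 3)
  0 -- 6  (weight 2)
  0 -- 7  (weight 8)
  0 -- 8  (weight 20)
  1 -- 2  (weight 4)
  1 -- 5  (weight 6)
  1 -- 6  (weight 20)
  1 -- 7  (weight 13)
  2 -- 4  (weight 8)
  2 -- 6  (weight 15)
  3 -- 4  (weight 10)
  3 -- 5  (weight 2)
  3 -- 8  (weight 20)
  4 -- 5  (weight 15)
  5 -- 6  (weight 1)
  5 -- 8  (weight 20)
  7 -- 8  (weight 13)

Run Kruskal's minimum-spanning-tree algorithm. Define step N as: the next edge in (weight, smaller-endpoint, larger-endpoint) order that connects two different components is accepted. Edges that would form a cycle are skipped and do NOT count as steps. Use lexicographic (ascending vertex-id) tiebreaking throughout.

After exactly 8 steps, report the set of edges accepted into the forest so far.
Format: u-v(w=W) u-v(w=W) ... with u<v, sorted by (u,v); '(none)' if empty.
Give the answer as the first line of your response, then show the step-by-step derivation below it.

0-2(w=3) 0-6(w=2) 0-7(w=8) 1-2(w=4) 2-4(w=8) 3-5(w=2) 5-6(w=1) 7-8(w=13)

step 1: add edge 5-6 (w=1); MST = {5-6(w=1)}
step 2: add edge 0-6 (w=2); MST = {0-6(w=2) 5-6(w=1)}
step 3: add edge 3-5 (w=2); MST = {0-6(w=2) 3-5(w=2) 5-6(w=1)}
step 4: add edge 0-2 (w=3); MST = {0-2(w=3) 0-6(w=2) 3-5(w=2) 5-6(w=1)}
step 5: add edge 1-2 (w=4); MST = {0-2(w=3) 0-6(w=2) 1-2(w=4) 3-5(w=2) 5-6(w=1)}
step 6: add edge 0-7 (w=8); MST = {0-2(w=3) 0-6(w=2) 0-7(w=8) 1-2(w=4) 3-5(w=2) 5-6(w=1)}
step 7: add edge 2-4 (w=8); MST = {0-2(w=3) 0-6(w=2) 0-7(w=8) 1-2(w=4) 2-4(w=8) 3-5(w=2) 5-6(w=1)}
step 8: add edge 7-8 (w=13); MST = {0-2(w=3) 0-6(w=2) 0-7(w=8) 1-2(w=4) 2-4(w=8) 3-5(w=2) 5-6(w=1) 7-8(w=13)}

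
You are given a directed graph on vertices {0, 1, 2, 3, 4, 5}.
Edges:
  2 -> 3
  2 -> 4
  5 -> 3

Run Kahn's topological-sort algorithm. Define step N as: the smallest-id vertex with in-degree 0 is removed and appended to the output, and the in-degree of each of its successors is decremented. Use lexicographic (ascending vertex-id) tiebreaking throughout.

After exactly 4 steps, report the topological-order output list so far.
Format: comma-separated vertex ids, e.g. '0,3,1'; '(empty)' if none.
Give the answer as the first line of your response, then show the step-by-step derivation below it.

0,1,2,4

step 1: output 0; order=[0]; indeg=(0,0,0,2,1,0)
step 2: output 1; order=[0,1]; indeg=(0,0,0,2,1,0)
step 3: output 2; order=[0,1,2]; indeg=(0,0,0,1,0,0)
step 4: output 4; order=[0,1,2,4]; indeg=(0,0,0,1,0,0)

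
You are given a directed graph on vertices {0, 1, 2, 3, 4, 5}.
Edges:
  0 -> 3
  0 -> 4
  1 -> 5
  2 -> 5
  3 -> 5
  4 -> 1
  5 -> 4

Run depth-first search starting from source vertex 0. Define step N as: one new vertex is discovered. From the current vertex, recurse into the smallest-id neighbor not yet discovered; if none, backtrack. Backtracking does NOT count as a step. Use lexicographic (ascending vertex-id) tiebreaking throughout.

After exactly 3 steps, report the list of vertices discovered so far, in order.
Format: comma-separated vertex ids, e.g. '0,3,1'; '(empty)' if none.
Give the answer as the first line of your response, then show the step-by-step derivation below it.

0,3,5

step 1: discover 0; path=0; order=0
step 2: discover 3; path=0>3; order=0,3
step 3: discover 5; path=0>3>5; order=0,3,5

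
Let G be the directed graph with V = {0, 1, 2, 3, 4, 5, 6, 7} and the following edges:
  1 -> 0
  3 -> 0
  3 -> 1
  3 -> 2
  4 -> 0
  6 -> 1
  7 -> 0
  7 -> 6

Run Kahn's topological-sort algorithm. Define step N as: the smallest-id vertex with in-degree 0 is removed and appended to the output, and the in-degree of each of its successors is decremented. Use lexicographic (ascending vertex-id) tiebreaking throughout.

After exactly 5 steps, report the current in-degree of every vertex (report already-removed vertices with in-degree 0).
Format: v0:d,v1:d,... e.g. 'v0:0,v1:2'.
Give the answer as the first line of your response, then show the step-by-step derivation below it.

v0:1,v1:1,v2:0,v3:0,v4:0,v5:0,v6:0,v7:0

step 1: output 3; order=[3]; indeg=(3,1,0,0,0,0,1,0)
step 2: output 2; order=[3,2]; indeg=(3,1,0,0,0,0,1,0)
step 3: output 4; order=[3,2,4]; indeg=(2,1,0,0,0,0,1,0)
step 4: output 5; order=[3,2,4,5]; indeg=(2,1,0,0,0,0,1,0)
step 5: output 7; order=[3,2,4,5,7]; indeg=(1,1,0,0,0,0,0,0)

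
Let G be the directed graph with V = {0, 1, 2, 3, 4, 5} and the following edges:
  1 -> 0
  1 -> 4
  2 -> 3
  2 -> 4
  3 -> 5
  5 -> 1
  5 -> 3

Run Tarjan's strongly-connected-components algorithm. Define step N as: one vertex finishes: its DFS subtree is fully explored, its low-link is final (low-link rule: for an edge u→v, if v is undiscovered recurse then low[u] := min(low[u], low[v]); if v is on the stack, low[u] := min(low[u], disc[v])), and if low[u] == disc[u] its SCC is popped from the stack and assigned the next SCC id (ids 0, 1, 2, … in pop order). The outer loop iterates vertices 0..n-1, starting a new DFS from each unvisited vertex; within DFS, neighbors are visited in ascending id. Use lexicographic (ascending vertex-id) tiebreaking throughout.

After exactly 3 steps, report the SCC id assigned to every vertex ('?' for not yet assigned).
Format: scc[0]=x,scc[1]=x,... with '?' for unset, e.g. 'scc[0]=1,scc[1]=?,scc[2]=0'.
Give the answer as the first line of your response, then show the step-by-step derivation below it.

scc[0]=0,scc[1]=2,scc[2]=?,scc[3]=?,scc[4]=1,scc[5]=?

step 1: low=(low[0]=0,low[1]=?,low[2]=?,low[3]=?,low[4]=?,low[5]=?); scc=(scc[0]=0,scc[1]=?,scc[2]=?,scc[3]=?,scc[4]=?,scc[5]=?)
step 2: low=(low[0]=0,low[1]=1,low[2]=?,low[3]=?,low[4]=2,low[5]=?); scc=(scc[0]=0,scc[1]=?,scc[2]=?,scc[3]=?,scc[4]=1,scc[5]=?)
step 3: low=(low[0]=0,low[1]=1,low[2]=?,low[3]=?,low[4]=2,low[5]=?); scc=(scc[0]=0,scc[1]=2,scc[2]=?,scc[3]=?,scc[4]=1,scc[5]=?)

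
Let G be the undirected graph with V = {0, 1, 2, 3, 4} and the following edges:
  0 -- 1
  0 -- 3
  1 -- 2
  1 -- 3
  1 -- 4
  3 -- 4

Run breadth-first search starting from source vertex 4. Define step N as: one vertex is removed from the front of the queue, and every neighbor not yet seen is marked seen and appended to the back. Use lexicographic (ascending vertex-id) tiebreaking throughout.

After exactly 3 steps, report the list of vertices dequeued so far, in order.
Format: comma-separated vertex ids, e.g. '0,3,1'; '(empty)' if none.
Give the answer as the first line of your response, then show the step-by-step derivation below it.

4,1,3

step 1: dequeue 4; queue=[1,3]; order=4
step 2: dequeue 1; queue=[3,0,2]; order=4,1
step 3: dequeue 3; queue=[0,2]; order=4,1,3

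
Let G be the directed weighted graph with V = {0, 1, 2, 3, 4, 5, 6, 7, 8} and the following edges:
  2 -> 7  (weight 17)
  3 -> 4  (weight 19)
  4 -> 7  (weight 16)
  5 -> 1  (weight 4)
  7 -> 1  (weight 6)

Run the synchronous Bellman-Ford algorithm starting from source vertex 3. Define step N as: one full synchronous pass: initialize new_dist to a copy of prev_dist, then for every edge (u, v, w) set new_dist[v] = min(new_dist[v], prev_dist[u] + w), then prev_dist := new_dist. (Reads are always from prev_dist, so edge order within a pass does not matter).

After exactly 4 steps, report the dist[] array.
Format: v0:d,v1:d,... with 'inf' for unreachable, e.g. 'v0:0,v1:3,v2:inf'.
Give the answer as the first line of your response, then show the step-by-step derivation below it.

v0:inf,v1:41,v2:inf,v3:0,v4:19,v5:inf,v6:inf,v7:35,v8:inf

step 1: dist = v0:inf,v1:inf,v2:inf,v3:0,v4:19,v5:inf,v6:inf,v7:inf,v8:inf
step 2: dist = v0:inf,v1:inf,v2:inf,v3:0,v4:19,v5:inf,v6:inf,v7:35,v8:inf
step 3: dist = v0:inf,v1:41,v2:inf,v3:0,v4:19,v5:inf,v6:inf,v7:35,v8:inf
step 4: dist = v0:inf,v1:41,v2:inf,v3:0,v4:19,v5:inf,v6:inf,v7:35,v8:inf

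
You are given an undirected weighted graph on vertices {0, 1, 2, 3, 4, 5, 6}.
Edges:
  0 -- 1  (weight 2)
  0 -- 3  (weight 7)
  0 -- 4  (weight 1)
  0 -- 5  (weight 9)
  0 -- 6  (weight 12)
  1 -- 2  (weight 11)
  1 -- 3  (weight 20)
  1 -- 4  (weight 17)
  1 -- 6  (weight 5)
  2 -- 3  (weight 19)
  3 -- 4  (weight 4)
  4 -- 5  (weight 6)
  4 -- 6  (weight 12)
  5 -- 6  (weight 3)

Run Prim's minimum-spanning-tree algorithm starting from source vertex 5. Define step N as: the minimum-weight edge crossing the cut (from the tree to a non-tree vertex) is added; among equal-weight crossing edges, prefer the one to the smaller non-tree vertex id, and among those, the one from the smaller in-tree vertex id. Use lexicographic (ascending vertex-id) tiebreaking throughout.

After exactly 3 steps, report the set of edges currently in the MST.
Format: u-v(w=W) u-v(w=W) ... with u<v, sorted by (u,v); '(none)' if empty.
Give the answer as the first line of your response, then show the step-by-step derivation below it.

0-1(w=2) 1-6(w=5) 5-6(w=3)

step 1: add edge 5-6 (w=3); MST = {5-6(w=3)}
step 2: add edge 1-6 (w=5); MST = {1-6(w=5) 5-6(w=3)}
step 3: add edge 0-1 (w=2); MST = {0-1(w=2) 1-6(w=5) 5-6(w=3)}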